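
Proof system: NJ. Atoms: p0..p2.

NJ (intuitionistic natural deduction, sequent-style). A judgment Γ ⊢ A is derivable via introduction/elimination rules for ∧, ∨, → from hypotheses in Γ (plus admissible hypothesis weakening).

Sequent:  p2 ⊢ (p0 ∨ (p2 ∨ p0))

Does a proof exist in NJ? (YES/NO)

Proof tree:
[∨I₂] p2 ⊢ (p0 ∨ (p2 ∨ p0))
  [∨I₁] p2 ⊢ (p2 ∨ p0)
    [Ax] p2 ⊢ p2

Result: YES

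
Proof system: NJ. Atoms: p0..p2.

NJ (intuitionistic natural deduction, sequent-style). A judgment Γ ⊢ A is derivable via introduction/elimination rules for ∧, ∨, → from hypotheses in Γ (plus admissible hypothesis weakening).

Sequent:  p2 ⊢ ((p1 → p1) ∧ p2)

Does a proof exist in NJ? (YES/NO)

Derivation trace:
[∧I] p2 ⊢ ((p1 → p1) ∧ p2)
  [→I]  ⊢ (p1 → p1)
    [Ax] p1 ⊢ p1
  [Ax] p2 ⊢ p2

Result: YES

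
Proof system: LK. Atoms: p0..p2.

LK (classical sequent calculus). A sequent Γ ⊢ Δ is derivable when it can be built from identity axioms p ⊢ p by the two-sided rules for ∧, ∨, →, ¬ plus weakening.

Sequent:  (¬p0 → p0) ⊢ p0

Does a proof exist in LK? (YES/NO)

Derivation trace:
[→L] (¬p0 → p0) ⊢ p0
  [¬R]  ⊢ p0, ¬p0
    [Ax] p0 ⊢ p0
  [Ax] p0 ⊢ p0

Result: YES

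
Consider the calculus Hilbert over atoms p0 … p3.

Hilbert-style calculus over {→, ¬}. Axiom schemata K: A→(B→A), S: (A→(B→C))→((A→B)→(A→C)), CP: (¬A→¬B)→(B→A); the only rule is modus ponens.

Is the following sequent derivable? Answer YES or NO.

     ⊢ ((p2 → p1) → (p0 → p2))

Search for a countermodel by truth-table:
  v=0000: Γ:[] Δ:[((p2 → p1) → (p0 → p2))=T] refutes=False
  v=0001: Γ:[] Δ:[((p2 → p1) → (p0 → p2))=T] refutes=False
  v=0010: Γ:[] Δ:[((p2 → p1) → (p0 → p2))=T] refutes=False
  v=0011: Γ:[] Δ:[((p2 → p1) → (p0 → p2))=T] refutes=False
  v=0100: Γ:[] Δ:[((p2 → p1) → (p0 → p2))=T] refutes=False
  v=0101: Γ:[] Δ:[((p2 → p1) → (p0 → p2))=T] refutes=False
  v=0110: Γ:[] Δ:[((p2 → p1) → (p0 → p2))=T] refutes=False
  v=0111: Γ:[] Δ:[((p2 → p1) → (p0 → p2))=T] refutes=False
  v=1000: Γ:[] Δ:[((p2 → p1) → (p0 → p2))=F] refutes=True  ← countermodel

Result: NO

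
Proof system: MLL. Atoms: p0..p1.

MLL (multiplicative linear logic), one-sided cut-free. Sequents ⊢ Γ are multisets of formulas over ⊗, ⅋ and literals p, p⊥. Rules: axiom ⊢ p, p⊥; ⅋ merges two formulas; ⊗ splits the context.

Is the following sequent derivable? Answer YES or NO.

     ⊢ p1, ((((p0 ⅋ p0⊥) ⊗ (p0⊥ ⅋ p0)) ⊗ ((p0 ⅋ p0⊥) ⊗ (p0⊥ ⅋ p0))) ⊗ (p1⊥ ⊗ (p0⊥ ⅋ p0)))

Derivation trace:
[⊗]  ⊢ p1, ((((p0 ⅋ p0⊥) ⊗ (p0⊥ ⅋ p0)) ⊗ ((p0 ⅋ p0⊥) ⊗ (p0⊥ ⅋ p0))) ⊗ (p1⊥ ⊗ (p0⊥ ⅋ p0)))
  [⊗]  ⊢ (((p0 ⅋ p0⊥) ⊗ (p0⊥ ⅋ p0)) ⊗ ((p0 ⅋ p0⊥) ⊗ (p0⊥ ⅋ p0)))
    [⊗]  ⊢ ((p0 ⅋ p0⊥) ⊗ (p0⊥ ⅋ p0))
      [⅋]  ⊢ (p0 ⅋ p0⊥)
        [Ax]  ⊢ p0, p0⊥
      [⅋]  ⊢ (p0⊥ ⅋ p0)
        [Ax]  ⊢ p0, p0⊥
    [⊗]  ⊢ ((p0 ⅋ p0⊥) ⊗ (p0⊥ ⅋ p0))
      [⅋]  ⊢ (p0 ⅋ p0⊥)
        [Ax]  ⊢ p0, p0⊥
      [⅋]  ⊢ (p0⊥ ⅋ p0)
        [Ax]  ⊢ p0, p0⊥
  [⊗]  ⊢ p1, (p1⊥ ⊗ (p0⊥ ⅋ p0))
    [Ax]  ⊢ p1, p1⊥
    [⅋]  ⊢ (p0⊥ ⅋ p0)
      [Ax]  ⊢ p0, p0⊥

Result: YES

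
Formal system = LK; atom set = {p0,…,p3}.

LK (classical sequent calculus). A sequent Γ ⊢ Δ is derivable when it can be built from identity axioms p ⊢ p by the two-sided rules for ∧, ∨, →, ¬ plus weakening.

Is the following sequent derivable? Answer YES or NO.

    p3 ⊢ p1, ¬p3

Truth-table refutation:
  v=0000: Γ:[p3=F] Δ:[p1=F, ¬p3=T] refutes=False
  v=0001: Γ:[p3=T] Δ:[p1=F, ¬p3=F] refutes=True  ← countermodel

Result: NO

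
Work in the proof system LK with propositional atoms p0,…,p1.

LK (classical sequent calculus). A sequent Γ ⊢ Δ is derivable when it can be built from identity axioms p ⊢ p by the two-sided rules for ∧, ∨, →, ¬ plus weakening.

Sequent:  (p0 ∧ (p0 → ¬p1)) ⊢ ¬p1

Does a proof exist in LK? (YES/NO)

Derivation trace:
[¬R] (p0 ∧ (p0 → ¬p1)) ⊢ ¬p1
  [∧L] p1, (p0 ∧ (p0 → ¬p1)) ⊢ 
    [→L] p1, p0, (p0 → ¬p1) ⊢ 
      [Ax] p0 ⊢ p0
      [¬L] p1, ¬p1 ⊢ 
        [Ax] p1 ⊢ p1

Result: YES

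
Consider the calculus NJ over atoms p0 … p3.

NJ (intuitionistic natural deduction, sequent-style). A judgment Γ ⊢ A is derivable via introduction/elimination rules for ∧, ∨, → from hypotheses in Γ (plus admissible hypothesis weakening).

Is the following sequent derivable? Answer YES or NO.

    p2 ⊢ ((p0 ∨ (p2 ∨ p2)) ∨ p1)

Proof tree:
[∨I₁] p2 ⊢ ((p0 ∨ (p2 ∨ p2)) ∨ p1)
  [∨I₂] p2 ⊢ (p0 ∨ (p2 ∨ p2))
    [∨I₂] p2 ⊢ (p2 ∨ p2)
      [Ax] p2 ⊢ p2

Result: YES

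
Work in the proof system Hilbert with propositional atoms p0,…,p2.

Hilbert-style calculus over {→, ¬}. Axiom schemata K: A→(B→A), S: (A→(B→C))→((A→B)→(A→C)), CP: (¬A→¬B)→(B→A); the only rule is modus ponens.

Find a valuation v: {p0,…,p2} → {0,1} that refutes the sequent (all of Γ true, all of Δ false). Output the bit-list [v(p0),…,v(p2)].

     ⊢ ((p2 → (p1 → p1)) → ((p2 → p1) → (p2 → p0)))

Truth-table refutation:
  v=000: Γ:[] Δ:[((p2 → (p1 → p1)) → ((p2 → p1) → (p2 → p0)))=T] refutes=False
  v=001: Γ:[] Δ:[((p2 → (p1 → p1)) → ((p2 → p1) → (p2 → p0)))=T] refutes=False
  v=010: Γ:[] Δ:[((p2 → (p1 → p1)) → ((p2 → p1) → (p2 → p0)))=T] refutes=False
  v=011: Γ:[] Δ:[((p2 → (p1 → p1)) → ((p2 → p1) → (p2 → p0)))=F] refutes=True  ← countermodel

Result: [0, 1, 1]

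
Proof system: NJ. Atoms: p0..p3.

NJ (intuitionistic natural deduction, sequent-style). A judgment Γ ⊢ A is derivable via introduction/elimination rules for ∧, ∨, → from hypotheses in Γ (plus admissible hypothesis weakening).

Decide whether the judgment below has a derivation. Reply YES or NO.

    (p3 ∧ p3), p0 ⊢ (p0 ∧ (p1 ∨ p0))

Proof tree:
[∧I] (p3 ∧ p3), p0 ⊢ (p0 ∧ (p1 ∨ p0))
  [Ax] p0 ⊢ p0
  [Wk] p0, (p3 ∧ p3) ⊢ (p1 ∨ p0)
    [∨I₂] p0 ⊢ (p1 ∨ p0)
      [Ax] p0 ⊢ p0

Result: YES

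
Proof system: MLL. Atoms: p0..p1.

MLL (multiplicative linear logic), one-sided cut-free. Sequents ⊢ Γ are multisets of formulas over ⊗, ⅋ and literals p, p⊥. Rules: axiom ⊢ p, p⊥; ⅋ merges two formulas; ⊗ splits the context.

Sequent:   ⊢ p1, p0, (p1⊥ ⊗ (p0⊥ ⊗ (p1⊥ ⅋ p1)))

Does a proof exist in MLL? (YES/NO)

Derivation (root first):
[⊗]  ⊢ p1, p0, (p1⊥ ⊗ (p0⊥ ⊗ (p1⊥ ⅋ p1)))
  [Ax]  ⊢ p1, p1⊥
  [⊗]  ⊢ p0, (p0⊥ ⊗ (p1⊥ ⅋ p1))
    [Ax]  ⊢ p0, p0⊥
    [⅋]  ⊢ (p1⊥ ⅋ p1)
      [Ax]  ⊢ p1, p1⊥

Result: YES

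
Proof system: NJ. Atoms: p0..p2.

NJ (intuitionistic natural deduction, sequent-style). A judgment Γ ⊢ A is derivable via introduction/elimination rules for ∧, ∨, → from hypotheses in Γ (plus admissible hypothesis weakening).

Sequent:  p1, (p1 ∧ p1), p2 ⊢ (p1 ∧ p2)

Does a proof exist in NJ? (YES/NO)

Derivation trace:
[∧I] p1, (p1 ∧ p1), p2 ⊢ (p1 ∧ p2)
  [Wk] p1, (p1 ∧ p1) ⊢ p1
    [Ax] p1 ⊢ p1
  [Ax] p2 ⊢ p2

Result: YES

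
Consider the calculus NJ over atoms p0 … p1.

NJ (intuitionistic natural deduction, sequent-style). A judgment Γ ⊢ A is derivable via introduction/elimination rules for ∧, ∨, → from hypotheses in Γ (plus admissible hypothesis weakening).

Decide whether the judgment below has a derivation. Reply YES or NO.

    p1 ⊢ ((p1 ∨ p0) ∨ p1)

Proof tree:
[∨I₁] p1 ⊢ ((p1 ∨ p0) ∨ p1)
  [∨I₁] p1 ⊢ (p1 ∨ p0)
    [Ax] p1 ⊢ p1

Result: YES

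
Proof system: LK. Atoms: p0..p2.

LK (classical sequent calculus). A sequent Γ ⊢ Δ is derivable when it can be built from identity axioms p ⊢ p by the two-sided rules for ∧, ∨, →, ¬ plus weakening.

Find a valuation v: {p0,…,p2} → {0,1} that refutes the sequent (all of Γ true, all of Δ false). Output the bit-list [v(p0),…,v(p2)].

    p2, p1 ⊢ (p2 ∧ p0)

Enumerate valuations to refute Γ ⊢ Δ:
  v=000: Γ:[p2=F, p1=F] Δ:[(p2 ∧ p0)=F] refutes=False
  v=001: Γ:[p2=T, p1=F] Δ:[(p2 ∧ p0)=F] refutes=False
  v=010: Γ:[p2=F, p1=T] Δ:[(p2 ∧ p0)=F] refutes=False
  v=011: Γ:[p2=T, p1=T] Δ:[(p2 ∧ p0)=F] refutes=True  ← countermodel

Result: [0, 1, 1]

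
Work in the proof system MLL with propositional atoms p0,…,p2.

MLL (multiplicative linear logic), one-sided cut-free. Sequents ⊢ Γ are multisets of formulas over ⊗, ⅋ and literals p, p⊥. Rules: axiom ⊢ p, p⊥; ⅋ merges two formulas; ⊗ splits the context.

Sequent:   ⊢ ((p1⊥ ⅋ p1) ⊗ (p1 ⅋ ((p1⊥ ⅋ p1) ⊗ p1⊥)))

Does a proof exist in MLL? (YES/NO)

Derivation (root first):
[⊗]  ⊢ ((p1⊥ ⅋ p1) ⊗ (p1 ⅋ ((p1⊥ ⅋ p1) ⊗ p1⊥)))
  [⅋]  ⊢ (p1⊥ ⅋ p1)
    [Ax]  ⊢ p1, p1⊥
  [⅋]  ⊢ (p1 ⅋ ((p1⊥ ⅋ p1) ⊗ p1⊥))
    [⊗]  ⊢ p1, ((p1⊥ ⅋ p1) ⊗ p1⊥)
      [⅋]  ⊢ (p1⊥ ⅋ p1)
        [Ax]  ⊢ p1, p1⊥
      [Ax]  ⊢ p1, p1⊥

Result: YES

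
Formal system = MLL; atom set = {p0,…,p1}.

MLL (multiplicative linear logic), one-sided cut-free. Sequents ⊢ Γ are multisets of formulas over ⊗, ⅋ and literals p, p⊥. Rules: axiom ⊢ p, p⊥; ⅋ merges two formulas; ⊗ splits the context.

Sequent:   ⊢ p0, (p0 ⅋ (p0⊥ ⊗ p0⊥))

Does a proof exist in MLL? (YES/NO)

Proof tree:
[⅋]  ⊢ p0, (p0 ⅋ (p0⊥ ⊗ p0⊥))
  [⊗]  ⊢ p0, p0, (p0⊥ ⊗ p0⊥)
    [Ax]  ⊢ p0, p0⊥
    [Ax]  ⊢ p0, p0⊥

Result: YES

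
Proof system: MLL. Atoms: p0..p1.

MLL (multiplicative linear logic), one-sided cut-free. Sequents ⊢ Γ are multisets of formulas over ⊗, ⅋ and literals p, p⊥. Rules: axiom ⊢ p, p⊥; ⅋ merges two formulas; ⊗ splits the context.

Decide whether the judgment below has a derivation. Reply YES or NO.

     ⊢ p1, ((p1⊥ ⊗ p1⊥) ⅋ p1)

Derivation (root first):
[⅋]  ⊢ p1, ((p1⊥ ⊗ p1⊥) ⅋ p1)
  [⊗]  ⊢ p1, p1, (p1⊥ ⊗ p1⊥)
    [Ax]  ⊢ p1, p1⊥
    [Ax]  ⊢ p1, p1⊥

Result: YES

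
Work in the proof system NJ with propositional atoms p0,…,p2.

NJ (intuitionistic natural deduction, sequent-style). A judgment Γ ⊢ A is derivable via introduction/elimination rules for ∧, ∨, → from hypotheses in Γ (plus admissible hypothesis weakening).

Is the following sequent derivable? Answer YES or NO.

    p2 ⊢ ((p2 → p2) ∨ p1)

Derivation trace:
[∨I₁] p2 ⊢ ((p2 → p2) ∨ p1)
  [→I] p2 ⊢ (p2 → p2)
    [Wk] p2, p2 ⊢ p2
      [Ax] p2 ⊢ p2

Result: YES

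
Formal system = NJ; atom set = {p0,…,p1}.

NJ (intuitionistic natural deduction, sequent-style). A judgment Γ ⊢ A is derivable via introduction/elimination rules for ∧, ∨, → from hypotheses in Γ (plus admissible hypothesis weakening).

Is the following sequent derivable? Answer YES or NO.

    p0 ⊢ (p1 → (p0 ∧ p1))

Derivation (root first):
[→I] p0 ⊢ (p1 → (p0 ∧ p1))
  [∧I] p1, p0 ⊢ (p0 ∧ p1)
    [Ax] p0 ⊢ p0
    [Ax] p1 ⊢ p1

Result: YES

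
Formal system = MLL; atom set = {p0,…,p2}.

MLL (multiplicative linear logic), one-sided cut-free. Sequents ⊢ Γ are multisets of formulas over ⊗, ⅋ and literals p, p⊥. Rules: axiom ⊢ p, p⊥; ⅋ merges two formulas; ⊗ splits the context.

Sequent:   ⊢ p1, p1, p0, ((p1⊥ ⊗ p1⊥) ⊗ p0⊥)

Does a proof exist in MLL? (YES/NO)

Proof tree:
[⊗]  ⊢ p1, p1, p0, ((p1⊥ ⊗ p1⊥) ⊗ p0⊥)
  [⊗]  ⊢ p1, p1, (p1⊥ ⊗ p1⊥)
    [Ax]  ⊢ p1, p1⊥
    [Ax]  ⊢ p1, p1⊥
  [Ax]  ⊢ p0, p0⊥

Result: YES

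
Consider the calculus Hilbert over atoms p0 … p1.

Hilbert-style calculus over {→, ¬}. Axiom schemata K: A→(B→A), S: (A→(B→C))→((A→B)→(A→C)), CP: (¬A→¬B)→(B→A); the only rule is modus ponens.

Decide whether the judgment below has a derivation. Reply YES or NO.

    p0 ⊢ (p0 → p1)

Truth-table refutation:
  v=00: Γ:[p0=F] Δ:[(p0 → p1)=T] refutes=False
  v=01: Γ:[p0=F] Δ:[(p0 → p1)=T] refutes=False
  v=10: Γ:[p0=T] Δ:[(p0 → p1)=F] refutes=True  ← countermodel

Result: NO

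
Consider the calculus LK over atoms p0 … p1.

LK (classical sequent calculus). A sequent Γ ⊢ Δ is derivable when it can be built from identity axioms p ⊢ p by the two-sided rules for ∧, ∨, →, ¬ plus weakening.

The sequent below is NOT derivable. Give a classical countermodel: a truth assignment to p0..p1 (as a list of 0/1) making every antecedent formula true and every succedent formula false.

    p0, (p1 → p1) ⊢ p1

Enumerate valuations to refute Γ ⊢ Δ:
  v=00: Γ:[p0=F, (p1 → p1)=T] Δ:[p1=F] refutes=False
  v=01: Γ:[p0=F, (p1 → p1)=T] Δ:[p1=T] refutes=False
  v=10: Γ:[p0=T, (p1 → p1)=T] Δ:[p1=F] refutes=True  ← countermodel

Result: [1, 0]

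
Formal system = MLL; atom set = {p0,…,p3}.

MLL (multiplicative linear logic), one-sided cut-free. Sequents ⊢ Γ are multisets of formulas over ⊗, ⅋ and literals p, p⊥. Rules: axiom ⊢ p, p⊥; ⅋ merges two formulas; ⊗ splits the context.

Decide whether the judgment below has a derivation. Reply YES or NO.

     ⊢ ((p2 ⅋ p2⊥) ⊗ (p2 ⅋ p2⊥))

Derivation trace:
[⊗]  ⊢ ((p2 ⅋ p2⊥) ⊗ (p2 ⅋ p2⊥))
  [⅋]  ⊢ (p2 ⅋ p2⊥)
    [Ax]  ⊢ p2, p2⊥
  [⅋]  ⊢ (p2 ⅋ p2⊥)
    [Ax]  ⊢ p2, p2⊥

Result: YES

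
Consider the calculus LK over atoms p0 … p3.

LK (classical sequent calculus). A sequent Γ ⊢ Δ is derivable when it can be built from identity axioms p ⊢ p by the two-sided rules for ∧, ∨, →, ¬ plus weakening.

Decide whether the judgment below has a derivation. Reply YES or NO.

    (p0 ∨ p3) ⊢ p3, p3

Truth-table refutation:
  v=0000: Γ:[(p0 ∨ p3)=F] Δ:[p3=F, p3=F] refutes=False
  v=0001: Γ:[(p0 ∨ p3)=T] Δ:[p3=T, p3=T] refutes=False
  v=0010: Γ:[(p0 ∨ p3)=F] Δ:[p3=F, p3=F] refutes=False
  v=0011: Γ:[(p0 ∨ p3)=T] Δ:[p3=T, p3=T] refutes=False
  v=0100: Γ:[(p0 ∨ p3)=F] Δ:[p3=F, p3=F] refutes=False
  v=0101: Γ:[(p0 ∨ p3)=T] Δ:[p3=T, p3=T] refutes=False
  v=0110: Γ:[(p0 ∨ p3)=F] Δ:[p3=F, p3=F] refutes=False
  v=0111: Γ:[(p0 ∨ p3)=T] Δ:[p3=T, p3=T] refutes=False
  v=1000: Γ:[(p0 ∨ p3)=T] Δ:[p3=F, p3=F] refutes=True  ← countermodel

Result: NO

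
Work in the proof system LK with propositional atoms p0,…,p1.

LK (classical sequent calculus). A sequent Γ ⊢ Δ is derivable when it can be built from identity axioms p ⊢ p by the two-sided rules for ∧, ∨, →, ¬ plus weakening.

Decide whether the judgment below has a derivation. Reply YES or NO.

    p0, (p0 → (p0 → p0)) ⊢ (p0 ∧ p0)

Derivation (root first):
[→L] p0, (p0 → (p0 → p0)) ⊢ (p0 ∧ p0)
  [Ax] p0 ⊢ p0
  [→L] p0, (p0 → p0) ⊢ (p0 ∧ p0)
    [Ax] p0 ⊢ p0
    [∧R] p0 ⊢ (p0 ∧ p0)
      [Ax] p0 ⊢ p0
      [Ax] p0 ⊢ p0

Result: YES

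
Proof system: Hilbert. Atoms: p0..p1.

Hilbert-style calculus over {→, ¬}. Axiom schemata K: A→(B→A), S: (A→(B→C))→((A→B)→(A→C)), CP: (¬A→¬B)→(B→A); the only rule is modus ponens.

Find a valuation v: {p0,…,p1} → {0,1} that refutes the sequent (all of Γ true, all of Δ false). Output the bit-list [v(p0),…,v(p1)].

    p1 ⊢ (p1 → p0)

Truth-table refutation:
  v=00: Γ:[p1=F] Δ:[(p1 → p0)=T] refutes=False
  v=01: Γ:[p1=T] Δ:[(p1 → p0)=F] refutes=True  ← countermodel

Result: [0, 1]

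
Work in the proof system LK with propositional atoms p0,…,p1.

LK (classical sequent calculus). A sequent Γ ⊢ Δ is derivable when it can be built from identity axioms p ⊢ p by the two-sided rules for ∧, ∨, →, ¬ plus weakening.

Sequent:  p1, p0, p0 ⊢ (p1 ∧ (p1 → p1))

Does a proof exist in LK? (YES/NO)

Derivation (root first):
[WL] p1, p0, p0 ⊢ (p1 ∧ (p1 → p1))
  [∧R] p1, p0 ⊢ (p1 ∧ (p1 → p1))
    [WL] p1, p0 ⊢ p1
      [Ax] p1 ⊢ p1
    [→R] p0 ⊢ (p1 → p1)
      [WL] p1, p0 ⊢ p1
        [Ax] p1 ⊢ p1

Result: YES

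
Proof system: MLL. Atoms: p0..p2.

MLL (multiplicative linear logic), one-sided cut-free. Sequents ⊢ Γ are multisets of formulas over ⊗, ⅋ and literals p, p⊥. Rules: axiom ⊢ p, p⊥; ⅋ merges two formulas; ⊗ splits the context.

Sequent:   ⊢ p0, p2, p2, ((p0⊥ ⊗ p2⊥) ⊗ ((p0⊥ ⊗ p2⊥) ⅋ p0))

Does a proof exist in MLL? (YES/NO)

Derivation (root first):
[⊗]  ⊢ p0, p2, p2, ((p0⊥ ⊗ p2⊥) ⊗ ((p0⊥ ⊗ p2⊥) ⅋ p0))
  [⊗]  ⊢ p0, p2, (p0⊥ ⊗ p2⊥)
    [Ax]  ⊢ p0, p0⊥
    [Ax]  ⊢ p2, p2⊥
  [⅋]  ⊢ p2, ((p0⊥ ⊗ p2⊥) ⅋ p0)
    [⊗]  ⊢ p0, p2, (p0⊥ ⊗ p2⊥)
      [Ax]  ⊢ p0, p0⊥
      [Ax]  ⊢ p2, p2⊥

Result: YES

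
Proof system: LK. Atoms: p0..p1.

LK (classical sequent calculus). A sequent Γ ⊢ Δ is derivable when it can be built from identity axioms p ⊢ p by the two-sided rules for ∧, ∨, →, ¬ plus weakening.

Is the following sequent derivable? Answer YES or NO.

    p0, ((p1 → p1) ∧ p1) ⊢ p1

Derivation trace:
[∧L] p0, ((p1 → p1) ∧ p1) ⊢ p1
  [→L] p1, p0, (p1 → p1) ⊢ p1
    [WL] p1, p0 ⊢ p1
      [Ax] p1 ⊢ p1
    [Ax] p1 ⊢ p1

Result: YES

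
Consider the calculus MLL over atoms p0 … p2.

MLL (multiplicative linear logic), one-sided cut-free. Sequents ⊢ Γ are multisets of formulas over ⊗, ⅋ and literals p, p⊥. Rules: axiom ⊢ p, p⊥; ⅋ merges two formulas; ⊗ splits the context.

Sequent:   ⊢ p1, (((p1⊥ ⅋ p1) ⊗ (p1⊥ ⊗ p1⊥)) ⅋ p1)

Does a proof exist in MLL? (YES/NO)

Proof tree:
[⅋]  ⊢ p1, (((p1⊥ ⅋ p1) ⊗ (p1⊥ ⊗ p1⊥)) ⅋ p1)
  [⊗]  ⊢ p1, p1, ((p1⊥ ⅋ p1) ⊗ (p1⊥ ⊗ p1⊥))
    [⅋]  ⊢ (p1⊥ ⅋ p1)
      [Ax]  ⊢ p1, p1⊥
    [⊗]  ⊢ p1, p1, (p1⊥ ⊗ p1⊥)
      [Ax]  ⊢ p1, p1⊥
      [Ax]  ⊢ p1, p1⊥

Result: YES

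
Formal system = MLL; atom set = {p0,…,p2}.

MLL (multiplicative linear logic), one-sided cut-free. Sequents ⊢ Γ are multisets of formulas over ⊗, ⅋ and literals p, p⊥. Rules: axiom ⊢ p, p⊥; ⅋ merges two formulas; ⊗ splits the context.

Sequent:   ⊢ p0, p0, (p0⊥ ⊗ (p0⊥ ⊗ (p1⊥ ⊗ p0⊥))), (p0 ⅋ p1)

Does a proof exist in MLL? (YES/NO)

Derivation (root first):
[⅋]  ⊢ p0, p0, (p0⊥ ⊗ (p0⊥ ⊗ (p1⊥ ⊗ p0⊥))), (p0 ⅋ p1)
  [⊗]  ⊢ p0, p0, p1, p0, (p0⊥ ⊗ (p0⊥ ⊗ (p1⊥ ⊗ p0⊥)))
    [Ax]  ⊢ p0, p0⊥
    [⊗]  ⊢ p0, p1, p0, (p0⊥ ⊗ (p1⊥ ⊗ p0⊥))
      [Ax]  ⊢ p0, p0⊥
      [⊗]  ⊢ p1, p0, (p1⊥ ⊗ p0⊥)
        [Ax]  ⊢ p1, p1⊥
        [Ax]  ⊢ p0, p0⊥

Result: YES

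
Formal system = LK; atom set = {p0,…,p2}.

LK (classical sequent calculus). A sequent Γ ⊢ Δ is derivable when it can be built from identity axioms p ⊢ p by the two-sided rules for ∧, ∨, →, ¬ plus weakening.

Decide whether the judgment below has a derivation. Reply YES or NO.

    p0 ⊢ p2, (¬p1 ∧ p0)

Truth-table refutation:
  v=000: Γ:[p0=F] Δ:[p2=F, (¬p1 ∧ p0)=F] refutes=False
  v=001: Γ:[p0=F] Δ:[p2=T, (¬p1 ∧ p0)=F] refutes=False
  v=010: Γ:[p0=F] Δ:[p2=F, (¬p1 ∧ p0)=F] refutes=False
  v=011: Γ:[p0=F] Δ:[p2=T, (¬p1 ∧ p0)=F] refutes=False
  v=100: Γ:[p0=T] Δ:[p2=F, (¬p1 ∧ p0)=T] refutes=False
  v=101: Γ:[p0=T] Δ:[p2=T, (¬p1 ∧ p0)=T] refutes=False
  v=110: Γ:[p0=T] Δ:[p2=F, (¬p1 ∧ p0)=F] refutes=True  ← countermodel

Result: NO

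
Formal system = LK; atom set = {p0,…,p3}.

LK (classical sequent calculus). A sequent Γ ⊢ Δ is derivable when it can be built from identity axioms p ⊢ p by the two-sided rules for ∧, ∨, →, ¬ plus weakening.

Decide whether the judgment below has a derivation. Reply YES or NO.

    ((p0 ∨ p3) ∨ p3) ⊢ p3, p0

Derivation trace:
[∨L] ((p0 ∨ p3) ∨ p3) ⊢ p3, p0
  [∨L] (p0 ∨ p3) ⊢ p3, p0
    [Ax] p0 ⊢ p0
    [Ax] p3 ⊢ p3
  [Ax] p3 ⊢ p3

Result: YES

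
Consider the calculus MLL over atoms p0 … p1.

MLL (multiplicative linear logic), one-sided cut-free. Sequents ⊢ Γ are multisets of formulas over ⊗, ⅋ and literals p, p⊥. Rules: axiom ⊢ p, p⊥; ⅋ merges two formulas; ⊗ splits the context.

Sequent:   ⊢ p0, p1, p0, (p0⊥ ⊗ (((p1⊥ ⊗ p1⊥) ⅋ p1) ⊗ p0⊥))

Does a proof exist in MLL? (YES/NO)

Derivation (root first):
[⊗]  ⊢ p0, p1, p0, (p0⊥ ⊗ (((p1⊥ ⊗ p1⊥) ⅋ p1) ⊗ p0⊥))
  [Ax]  ⊢ p0, p0⊥
  [⊗]  ⊢ p1, p0, (((p1⊥ ⊗ p1⊥) ⅋ p1) ⊗ p0⊥)
    [⅋]  ⊢ p1, ((p1⊥ ⊗ p1⊥) ⅋ p1)
      [⊗]  ⊢ p1, p1, (p1⊥ ⊗ p1⊥)
        [Ax]  ⊢ p1, p1⊥
        [Ax]  ⊢ p1, p1⊥
    [Ax]  ⊢ p0, p0⊥

Result: YES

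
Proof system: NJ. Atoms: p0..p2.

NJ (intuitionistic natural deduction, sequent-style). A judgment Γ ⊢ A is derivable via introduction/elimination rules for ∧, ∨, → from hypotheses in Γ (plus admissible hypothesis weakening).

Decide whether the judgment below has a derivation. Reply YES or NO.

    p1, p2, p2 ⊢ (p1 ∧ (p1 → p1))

Proof tree:
[Wk] p1, p2, p2 ⊢ (p1 ∧ (p1 → p1))
  [∧I] p1, p2 ⊢ (p1 ∧ (p1 → p1))
    [Wk] p1, p2 ⊢ p1
      [Ax] p1 ⊢ p1
    [→I]  ⊢ (p1 → p1)
      [Ax] p1 ⊢ p1

Result: YES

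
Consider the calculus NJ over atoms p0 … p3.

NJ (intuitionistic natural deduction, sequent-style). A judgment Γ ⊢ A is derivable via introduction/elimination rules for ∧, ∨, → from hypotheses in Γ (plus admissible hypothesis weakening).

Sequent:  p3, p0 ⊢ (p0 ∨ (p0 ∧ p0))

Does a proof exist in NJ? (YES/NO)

Derivation (root first):
[∨I₂] p3, p0 ⊢ (p0 ∨ (p0 ∧ p0))
  [∧I] p3, p0 ⊢ (p0 ∧ p0)
    [Wk] p0, p3 ⊢ p0
      [Ax] p0 ⊢ p0
    [Ax] p0 ⊢ p0

Result: YES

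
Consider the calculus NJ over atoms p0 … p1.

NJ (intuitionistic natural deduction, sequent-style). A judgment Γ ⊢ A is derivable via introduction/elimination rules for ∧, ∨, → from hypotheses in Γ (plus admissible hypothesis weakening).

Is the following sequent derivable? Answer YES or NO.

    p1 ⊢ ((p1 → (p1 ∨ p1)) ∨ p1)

Proof tree:
[∨I₁] p1 ⊢ ((p1 → (p1 ∨ p1)) ∨ p1)
  [→I] p1 ⊢ (p1 → (p1 ∨ p1))
    [∨I₁] p1, p1 ⊢ (p1 ∨ p1)
      [Wk] p1, p1 ⊢ p1
        [Ax] p1 ⊢ p1

Result: YES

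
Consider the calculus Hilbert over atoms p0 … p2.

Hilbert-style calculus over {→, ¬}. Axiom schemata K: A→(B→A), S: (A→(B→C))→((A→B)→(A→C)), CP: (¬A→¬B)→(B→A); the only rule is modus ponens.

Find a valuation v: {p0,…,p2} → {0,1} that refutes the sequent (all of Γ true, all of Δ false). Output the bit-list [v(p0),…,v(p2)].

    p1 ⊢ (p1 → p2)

Enumerate valuations to refute Γ ⊢ Δ:
  v=000: Γ:[p1=F] Δ:[(p1 → p2)=T] refutes=False
  v=001: Γ:[p1=F] Δ:[(p1 → p2)=T] refutes=False
  v=010: Γ:[p1=T] Δ:[(p1 → p2)=F] refutes=True  ← countermodel

Result: [0, 1, 0]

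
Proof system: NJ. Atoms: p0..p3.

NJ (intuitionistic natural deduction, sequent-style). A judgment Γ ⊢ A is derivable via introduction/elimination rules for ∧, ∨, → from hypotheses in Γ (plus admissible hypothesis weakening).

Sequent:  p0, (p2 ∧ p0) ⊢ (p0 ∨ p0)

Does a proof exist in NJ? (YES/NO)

Derivation (root first):
[∨I₁] p0, (p2 ∧ p0) ⊢ (p0 ∨ p0)
  [Wk] p0, (p2 ∧ p0) ⊢ p0
    [Ax] p0 ⊢ p0

Result: YES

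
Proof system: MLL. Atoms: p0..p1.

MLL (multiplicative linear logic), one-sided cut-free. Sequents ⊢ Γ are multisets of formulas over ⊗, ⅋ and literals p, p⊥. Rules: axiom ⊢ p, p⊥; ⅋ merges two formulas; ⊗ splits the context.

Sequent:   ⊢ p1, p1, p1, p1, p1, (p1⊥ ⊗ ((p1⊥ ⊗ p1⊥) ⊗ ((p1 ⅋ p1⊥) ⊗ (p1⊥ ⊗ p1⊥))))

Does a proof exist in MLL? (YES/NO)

Derivation trace:
[⊗]  ⊢ p1, p1, p1, p1, p1, (p1⊥ ⊗ ((p1⊥ ⊗ p1⊥) ⊗ ((p1 ⅋ p1⊥) ⊗ (p1⊥ ⊗ p1⊥))))
  [Ax]  ⊢ p1, p1⊥
  [⊗]  ⊢ p1, p1, p1, p1, ((p1⊥ ⊗ p1⊥) ⊗ ((p1 ⅋ p1⊥) ⊗ (p1⊥ ⊗ p1⊥)))
    [⊗]  ⊢ p1, p1, (p1⊥ ⊗ p1⊥)
      [Ax]  ⊢ p1, p1⊥
      [Ax]  ⊢ p1, p1⊥
    [⊗]  ⊢ p1, p1, ((p1 ⅋ p1⊥) ⊗ (p1⊥ ⊗ p1⊥))
      [⅋]  ⊢ (p1 ⅋ p1⊥)
        [Ax]  ⊢ p1, p1⊥
      [⊗]  ⊢ p1, p1, (p1⊥ ⊗ p1⊥)
        [Ax]  ⊢ p1, p1⊥
        [Ax]  ⊢ p1, p1⊥

Result: YES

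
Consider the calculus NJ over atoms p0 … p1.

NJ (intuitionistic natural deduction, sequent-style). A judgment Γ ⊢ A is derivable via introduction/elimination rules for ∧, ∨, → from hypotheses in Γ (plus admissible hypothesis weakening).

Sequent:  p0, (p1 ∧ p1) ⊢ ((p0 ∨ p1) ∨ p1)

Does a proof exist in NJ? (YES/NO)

Derivation trace:
[∨I₁] p0, (p1 ∧ p1) ⊢ ((p0 ∨ p1) ∨ p1)
  [Wk] p0, (p1 ∧ p1) ⊢ (p0 ∨ p1)
    [∨I₁] p0 ⊢ (p0 ∨ p1)
      [Ax] p0 ⊢ p0

Result: YES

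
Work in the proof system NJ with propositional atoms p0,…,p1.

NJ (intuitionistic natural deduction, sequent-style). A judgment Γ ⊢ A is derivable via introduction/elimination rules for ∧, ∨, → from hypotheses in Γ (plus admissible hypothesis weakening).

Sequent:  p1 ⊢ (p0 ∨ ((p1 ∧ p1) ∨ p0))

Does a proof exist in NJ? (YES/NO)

Proof tree:
[∨I₂] p1 ⊢ (p0 ∨ ((p1 ∧ p1) ∨ p0))
  [∨I₁] p1 ⊢ ((p1 ∧ p1) ∨ p0)
    [∧I] p1 ⊢ (p1 ∧ p1)
      [Ax] p1 ⊢ p1
      [Ax] p1 ⊢ p1

Result: YES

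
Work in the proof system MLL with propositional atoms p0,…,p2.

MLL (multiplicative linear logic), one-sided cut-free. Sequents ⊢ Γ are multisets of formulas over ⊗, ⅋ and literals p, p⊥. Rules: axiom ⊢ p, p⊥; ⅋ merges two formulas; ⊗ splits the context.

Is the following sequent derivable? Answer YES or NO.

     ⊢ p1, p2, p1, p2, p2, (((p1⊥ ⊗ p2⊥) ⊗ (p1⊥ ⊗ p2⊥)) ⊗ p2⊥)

Derivation trace:
[⊗]  ⊢ p1, p2, p1, p2, p2, (((p1⊥ ⊗ p2⊥) ⊗ (p1⊥ ⊗ p2⊥)) ⊗ p2⊥)
  [⊗]  ⊢ p1, p2, p1, p2, ((p1⊥ ⊗ p2⊥) ⊗ (p1⊥ ⊗ p2⊥))
    [⊗]  ⊢ p1, p2, (p1⊥ ⊗ p2⊥)
      [Ax]  ⊢ p1, p1⊥
      [Ax]  ⊢ p2, p2⊥
    [⊗]  ⊢ p1, p2, (p1⊥ ⊗ p2⊥)
      [Ax]  ⊢ p1, p1⊥
      [Ax]  ⊢ p2, p2⊥
  [Ax]  ⊢ p2, p2⊥

Result: YES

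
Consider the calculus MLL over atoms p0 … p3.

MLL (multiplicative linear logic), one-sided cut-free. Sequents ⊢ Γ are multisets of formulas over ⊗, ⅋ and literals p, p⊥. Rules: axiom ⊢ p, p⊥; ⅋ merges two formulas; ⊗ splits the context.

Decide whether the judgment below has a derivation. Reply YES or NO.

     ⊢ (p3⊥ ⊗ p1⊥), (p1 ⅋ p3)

Proof tree:
[⅋]  ⊢ (p3⊥ ⊗ p1⊥), (p1 ⅋ p3)
  [⊗]  ⊢ p3, p1, (p3⊥ ⊗ p1⊥)
    [Ax]  ⊢ p3, p3⊥
    [Ax]  ⊢ p1, p1⊥

Result: YES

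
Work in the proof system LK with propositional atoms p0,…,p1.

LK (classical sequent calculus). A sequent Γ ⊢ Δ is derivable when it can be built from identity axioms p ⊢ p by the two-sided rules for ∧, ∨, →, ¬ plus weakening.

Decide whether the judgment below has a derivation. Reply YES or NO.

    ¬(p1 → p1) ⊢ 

Derivation trace:
[¬L] ¬(p1 → p1) ⊢ 
  [→R]  ⊢ (p1 → p1)
    [Ax] p1 ⊢ p1

Result: YES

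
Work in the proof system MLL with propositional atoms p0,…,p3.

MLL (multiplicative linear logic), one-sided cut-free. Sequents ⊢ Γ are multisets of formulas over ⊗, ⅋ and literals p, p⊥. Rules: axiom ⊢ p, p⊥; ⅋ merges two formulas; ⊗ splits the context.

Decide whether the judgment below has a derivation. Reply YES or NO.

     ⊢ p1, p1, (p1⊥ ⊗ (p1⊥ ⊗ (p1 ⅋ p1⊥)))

Derivation (root first):
[⊗]  ⊢ p1, p1, (p1⊥ ⊗ (p1⊥ ⊗ (p1 ⅋ p1⊥)))
  [Ax]  ⊢ p1, p1⊥
  [⊗]  ⊢ p1, (p1⊥ ⊗ (p1 ⅋ p1⊥))
    [Ax]  ⊢ p1, p1⊥
    [⅋]  ⊢ (p1 ⅋ p1⊥)
      [Ax]  ⊢ p1, p1⊥

Result: YES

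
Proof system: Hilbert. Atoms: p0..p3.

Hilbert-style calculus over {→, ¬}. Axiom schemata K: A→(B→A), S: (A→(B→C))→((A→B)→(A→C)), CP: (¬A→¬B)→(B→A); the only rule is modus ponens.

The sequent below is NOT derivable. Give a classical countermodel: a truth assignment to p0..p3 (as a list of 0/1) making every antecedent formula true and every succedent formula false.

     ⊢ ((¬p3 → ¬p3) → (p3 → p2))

Enumerate valuations to refute Γ ⊢ Δ:
  v=0000: Γ:[] Δ:[((¬p3 → ¬p3) → (p3 → p2))=T] refutes=False
  v=0001: Γ:[] Δ:[((¬p3 → ¬p3) → (p3 → p2))=F] refutes=True  ← countermodel

Result: [0, 0, 0, 1]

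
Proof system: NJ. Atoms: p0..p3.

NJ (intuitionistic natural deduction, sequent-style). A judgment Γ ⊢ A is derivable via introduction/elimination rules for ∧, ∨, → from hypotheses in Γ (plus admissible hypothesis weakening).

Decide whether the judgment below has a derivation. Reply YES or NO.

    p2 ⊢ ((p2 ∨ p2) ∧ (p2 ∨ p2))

Proof tree:
[∧I] p2 ⊢ ((p2 ∨ p2) ∧ (p2 ∨ p2))
  [∨I₂] p2 ⊢ (p2 ∨ p2)
    [Ax] p2 ⊢ p2
  [∨I₂] p2 ⊢ (p2 ∨ p2)
    [Ax] p2 ⊢ p2

Result: YES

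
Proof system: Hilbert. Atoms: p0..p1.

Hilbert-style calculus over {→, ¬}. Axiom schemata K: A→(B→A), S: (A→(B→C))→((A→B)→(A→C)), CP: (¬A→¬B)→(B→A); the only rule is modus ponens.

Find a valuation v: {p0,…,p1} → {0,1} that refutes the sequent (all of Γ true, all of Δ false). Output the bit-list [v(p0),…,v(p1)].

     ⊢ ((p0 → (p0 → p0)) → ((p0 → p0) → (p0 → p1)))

Enumerate valuations to refute Γ ⊢ Δ:
  v=00: Γ:[] Δ:[((p0 → (p0 → p0)) → ((p0 → p0) → (p0 → p1)))=T] refutes=False
  v=01: Γ:[] Δ:[((p0 → (p0 → p0)) → ((p0 → p0) → (p0 → p1)))=T] refutes=False
  v=10: Γ:[] Δ:[((p0 → (p0 → p0)) → ((p0 → p0) → (p0 → p1)))=F] refutes=True  ← countermodel

Result: [1, 0]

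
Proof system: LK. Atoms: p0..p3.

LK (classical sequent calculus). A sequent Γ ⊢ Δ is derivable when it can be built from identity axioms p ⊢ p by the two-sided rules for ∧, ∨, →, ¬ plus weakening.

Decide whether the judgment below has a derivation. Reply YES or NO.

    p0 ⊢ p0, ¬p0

Derivation (root first):
[¬R] p0 ⊢ p0, ¬p0
  [WL] p0, p0 ⊢ p0
    [Ax] p0 ⊢ p0

Result: YES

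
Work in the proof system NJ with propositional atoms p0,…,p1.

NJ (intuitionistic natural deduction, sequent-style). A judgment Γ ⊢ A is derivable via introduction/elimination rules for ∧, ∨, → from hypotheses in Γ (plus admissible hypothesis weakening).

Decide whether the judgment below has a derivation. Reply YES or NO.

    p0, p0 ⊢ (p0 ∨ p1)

Derivation (root first):
[Wk] p0, p0 ⊢ (p0 ∨ p1)
  [∨I₁] p0 ⊢ (p0 ∨ p1)
    [Ax] p0 ⊢ p0

Result: YES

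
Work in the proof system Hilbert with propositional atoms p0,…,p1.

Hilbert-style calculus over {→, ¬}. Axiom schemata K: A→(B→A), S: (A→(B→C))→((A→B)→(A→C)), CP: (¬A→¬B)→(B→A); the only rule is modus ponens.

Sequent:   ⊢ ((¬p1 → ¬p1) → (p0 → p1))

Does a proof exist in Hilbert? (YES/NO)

Search for a countermodel by truth-table:
  v=00: Γ:[] Δ:[((¬p1 → ¬p1) → (p0 → p1))=T] refutes=False
  v=01: Γ:[] Δ:[((¬p1 → ¬p1) → (p0 → p1))=T] refutes=False
  v=10: Γ:[] Δ:[((¬p1 → ¬p1) → (p0 → p1))=F] refutes=True  ← countermodel

Result: NO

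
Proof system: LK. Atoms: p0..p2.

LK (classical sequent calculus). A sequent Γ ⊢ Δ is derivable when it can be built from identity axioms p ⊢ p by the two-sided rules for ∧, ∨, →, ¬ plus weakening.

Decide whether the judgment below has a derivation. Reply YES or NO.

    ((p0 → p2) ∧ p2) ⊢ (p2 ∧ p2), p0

Derivation trace:
[∧L] ((p0 → p2) ∧ p2) ⊢ (p2 ∧ p2), p0
  [→L] p2, (p0 → p2) ⊢ (p2 ∧ p2), p0
    [WR] p2 ⊢ (p2 ∧ p2), p0
      [∧R] p2 ⊢ (p2 ∧ p2)
        [Ax] p2 ⊢ p2
        [Ax] p2 ⊢ p2
    [WR] p2 ⊢ (p2 ∧ p2), p0
      [∧R] p2 ⊢ (p2 ∧ p2)
        [Ax] p2 ⊢ p2
        [Ax] p2 ⊢ p2

Result: YES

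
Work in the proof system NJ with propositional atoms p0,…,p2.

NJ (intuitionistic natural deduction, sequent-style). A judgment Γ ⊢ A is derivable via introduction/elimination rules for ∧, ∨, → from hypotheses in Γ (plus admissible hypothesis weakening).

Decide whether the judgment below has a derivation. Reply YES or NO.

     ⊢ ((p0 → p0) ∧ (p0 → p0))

Proof tree:
[∧I]  ⊢ ((p0 → p0) ∧ (p0 → p0))
  [→I]  ⊢ (p0 → p0)
    [Ax] p0 ⊢ p0
  [→I]  ⊢ (p0 → p0)
    [Ax] p0 ⊢ p0

Result: YES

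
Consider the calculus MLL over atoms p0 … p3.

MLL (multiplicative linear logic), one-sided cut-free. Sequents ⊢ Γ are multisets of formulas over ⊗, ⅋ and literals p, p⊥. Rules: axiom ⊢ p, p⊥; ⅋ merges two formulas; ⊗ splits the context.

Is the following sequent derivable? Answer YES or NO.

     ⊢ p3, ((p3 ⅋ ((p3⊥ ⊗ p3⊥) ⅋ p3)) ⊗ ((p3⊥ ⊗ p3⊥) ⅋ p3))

Derivation (root first):
[⊗]  ⊢ p3, ((p3 ⅋ ((p3⊥ ⊗ p3⊥) ⅋ p3)) ⊗ ((p3⊥ ⊗ p3⊥) ⅋ p3))
  [⅋]  ⊢ (p3 ⅋ ((p3⊥ ⊗ p3⊥) ⅋ p3))
    [⅋]  ⊢ p3, ((p3⊥ ⊗ p3⊥) ⅋ p3)
      [⊗]  ⊢ p3, p3, (p3⊥ ⊗ p3⊥)
        [Ax]  ⊢ p3, p3⊥
        [Ax]  ⊢ p3, p3⊥
  [⅋]  ⊢ p3, ((p3⊥ ⊗ p3⊥) ⅋ p3)
    [⊗]  ⊢ p3, p3, (p3⊥ ⊗ p3⊥)
      [Ax]  ⊢ p3, p3⊥
      [Ax]  ⊢ p3, p3⊥

Result: YES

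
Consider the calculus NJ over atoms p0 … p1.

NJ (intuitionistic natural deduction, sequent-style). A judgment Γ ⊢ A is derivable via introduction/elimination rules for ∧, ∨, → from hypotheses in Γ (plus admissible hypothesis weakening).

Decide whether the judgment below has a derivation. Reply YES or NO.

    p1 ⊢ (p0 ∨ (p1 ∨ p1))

Derivation trace:
[∨I₂] p1 ⊢ (p0 ∨ (p1 ∨ p1))
  [∨I₂] p1 ⊢ (p1 ∨ p1)
    [Ax] p1 ⊢ p1

Result: YES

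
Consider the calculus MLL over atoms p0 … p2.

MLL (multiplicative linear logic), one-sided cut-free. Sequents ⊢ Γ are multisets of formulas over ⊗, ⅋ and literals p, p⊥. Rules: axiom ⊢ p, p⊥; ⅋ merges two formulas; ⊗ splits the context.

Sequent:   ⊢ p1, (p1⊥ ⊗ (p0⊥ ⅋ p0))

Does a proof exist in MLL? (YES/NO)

Derivation (root first):
[⊗]  ⊢ p1, (p1⊥ ⊗ (p0⊥ ⅋ p0))
  [Ax]  ⊢ p1, p1⊥
  [⅋]  ⊢ (p0⊥ ⅋ p0)
    [Ax]  ⊢ p0, p0⊥

Result: YES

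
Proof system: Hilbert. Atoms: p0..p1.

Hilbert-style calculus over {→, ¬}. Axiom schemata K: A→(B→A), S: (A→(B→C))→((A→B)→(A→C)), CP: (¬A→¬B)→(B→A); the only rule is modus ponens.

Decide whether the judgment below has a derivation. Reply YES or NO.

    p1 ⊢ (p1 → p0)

Search for a countermodel by truth-table:
  v=00: Γ:[p1=F] Δ:[(p1 → p0)=T] refutes=False
  v=01: Γ:[p1=T] Δ:[(p1 → p0)=F] refutes=True  ← countermodel

Result: NO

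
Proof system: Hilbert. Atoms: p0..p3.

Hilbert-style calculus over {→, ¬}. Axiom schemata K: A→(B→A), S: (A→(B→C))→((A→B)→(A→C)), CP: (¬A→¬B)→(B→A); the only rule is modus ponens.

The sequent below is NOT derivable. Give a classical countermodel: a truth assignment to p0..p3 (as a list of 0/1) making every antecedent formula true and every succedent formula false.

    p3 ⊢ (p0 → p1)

Enumerate valuations to refute Γ ⊢ Δ:
  v=0000: Γ:[p3=F] Δ:[(p0 → p1)=T] refutes=False
  v=0001: Γ:[p3=T] Δ:[(p0 → p1)=T] refutes=False
  v=0010: Γ:[p3=F] Δ:[(p0 → p1)=T] refutes=False
  v=0011: Γ:[p3=T] Δ:[(p0 → p1)=T] refutes=False
  v=0100: Γ:[p3=F] Δ:[(p0 → p1)=T] refutes=False
  v=0101: Γ:[p3=T] Δ:[(p0 → p1)=T] refutes=False
  v=0110: Γ:[p3=F] Δ:[(p0 → p1)=T] refutes=False
  v=0111: Γ:[p3=T] Δ:[(p0 → p1)=T] refutes=False
  v=1000: Γ:[p3=F] Δ:[(p0 → p1)=F] refutes=False
  v=1001: Γ:[p3=T] Δ:[(p0 → p1)=F] refutes=True  ← countermodel

Result: [1, 0, 0, 1]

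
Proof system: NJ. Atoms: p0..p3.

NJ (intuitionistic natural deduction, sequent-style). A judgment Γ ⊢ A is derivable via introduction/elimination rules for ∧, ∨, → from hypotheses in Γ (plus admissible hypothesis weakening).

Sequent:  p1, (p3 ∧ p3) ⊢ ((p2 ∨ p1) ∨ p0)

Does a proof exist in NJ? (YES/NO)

Derivation (root first):
[Wk] p1, (p3 ∧ p3) ⊢ ((p2 ∨ p1) ∨ p0)
  [∨I₁] p1 ⊢ ((p2 ∨ p1) ∨ p0)
    [∨I₂] p1 ⊢ (p2 ∨ p1)
      [Ax] p1 ⊢ p1

Result: YES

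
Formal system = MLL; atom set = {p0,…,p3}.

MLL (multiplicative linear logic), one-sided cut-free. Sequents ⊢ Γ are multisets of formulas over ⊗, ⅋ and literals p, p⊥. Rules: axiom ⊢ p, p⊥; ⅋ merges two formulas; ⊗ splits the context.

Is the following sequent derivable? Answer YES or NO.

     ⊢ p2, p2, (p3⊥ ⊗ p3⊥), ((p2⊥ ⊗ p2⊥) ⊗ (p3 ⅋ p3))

Derivation trace:
[⊗]  ⊢ p2, p2, (p3⊥ ⊗ p3⊥), ((p2⊥ ⊗ p2⊥) ⊗ (p3 ⅋ p3))
  [⊗]  ⊢ p2, p2, (p2⊥ ⊗ p2⊥)
    [Ax]  ⊢ p2, p2⊥
    [Ax]  ⊢ p2, p2⊥
  [⅋]  ⊢ (p3⊥ ⊗ p3⊥), (p3 ⅋ p3)
    [⊗]  ⊢ p3, p3, (p3⊥ ⊗ p3⊥)
      [Ax]  ⊢ p3, p3⊥
      [Ax]  ⊢ p3, p3⊥

Result: YES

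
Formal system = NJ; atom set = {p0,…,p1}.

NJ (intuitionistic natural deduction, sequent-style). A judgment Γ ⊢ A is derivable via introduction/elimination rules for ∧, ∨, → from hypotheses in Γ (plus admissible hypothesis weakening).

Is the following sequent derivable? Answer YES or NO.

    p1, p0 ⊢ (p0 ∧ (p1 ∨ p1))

Derivation trace:
[∧I] p1, p0 ⊢ (p0 ∧ (p1 ∨ p1))
  [Ax] p0 ⊢ p0
  [∨I₁] p1 ⊢ (p1 ∨ p1)
    [Ax] p1 ⊢ p1

Result: YES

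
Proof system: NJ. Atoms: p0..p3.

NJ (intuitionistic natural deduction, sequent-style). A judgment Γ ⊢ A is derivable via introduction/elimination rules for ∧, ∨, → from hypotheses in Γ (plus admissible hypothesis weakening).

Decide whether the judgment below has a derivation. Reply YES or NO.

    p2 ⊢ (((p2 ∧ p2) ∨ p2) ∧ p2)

Derivation trace:
[∧I] p2 ⊢ (((p2 ∧ p2) ∨ p2) ∧ p2)
  [∨I₁] p2 ⊢ ((p2 ∧ p2) ∨ p2)
    [∧I] p2 ⊢ (p2 ∧ p2)
      [Ax] p2 ⊢ p2
      [Ax] p2 ⊢ p2
  [Ax] p2 ⊢ p2

Result: YES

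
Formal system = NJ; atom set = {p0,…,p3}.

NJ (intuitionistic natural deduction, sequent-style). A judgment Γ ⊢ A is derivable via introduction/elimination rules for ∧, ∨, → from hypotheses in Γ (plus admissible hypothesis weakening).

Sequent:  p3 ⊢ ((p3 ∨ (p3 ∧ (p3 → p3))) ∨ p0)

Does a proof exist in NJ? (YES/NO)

Proof tree:
[∨I₁] p3 ⊢ ((p3 ∨ (p3 ∧ (p3 → p3))) ∨ p0)
  [∨I₂] p3 ⊢ (p3 ∨ (p3 ∧ (p3 → p3)))
    [∧I] p3 ⊢ (p3 ∧ (p3 → p3))
      [Ax] p3 ⊢ p3
      [→I]  ⊢ (p3 → p3)
        [Ax] p3 ⊢ p3

Result: YES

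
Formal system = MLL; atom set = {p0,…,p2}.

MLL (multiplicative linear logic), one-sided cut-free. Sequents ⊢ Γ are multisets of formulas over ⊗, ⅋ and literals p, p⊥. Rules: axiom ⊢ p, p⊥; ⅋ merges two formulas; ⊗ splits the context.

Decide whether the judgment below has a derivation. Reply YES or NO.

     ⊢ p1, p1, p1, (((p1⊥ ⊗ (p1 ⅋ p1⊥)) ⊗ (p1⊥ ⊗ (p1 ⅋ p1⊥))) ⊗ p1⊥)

Derivation trace:
[⊗]  ⊢ p1, p1, p1, (((p1⊥ ⊗ (p1 ⅋ p1⊥)) ⊗ (p1⊥ ⊗ (p1 ⅋ p1⊥))) ⊗ p1⊥)
  [⊗]  ⊢ p1, p1, ((p1⊥ ⊗ (p1 ⅋ p1⊥)) ⊗ (p1⊥ ⊗ (p1 ⅋ p1⊥)))
    [⊗]  ⊢ p1, (p1⊥ ⊗ (p1 ⅋ p1⊥))
      [Ax]  ⊢ p1, p1⊥
      [⅋]  ⊢ (p1 ⅋ p1⊥)
        [Ax]  ⊢ p1, p1⊥
    [⊗]  ⊢ p1, (p1⊥ ⊗ (p1 ⅋ p1⊥))
      [Ax]  ⊢ p1, p1⊥
      [⅋]  ⊢ (p1 ⅋ p1⊥)
        [Ax]  ⊢ p1, p1⊥
  [Ax]  ⊢ p1, p1⊥

Result: YES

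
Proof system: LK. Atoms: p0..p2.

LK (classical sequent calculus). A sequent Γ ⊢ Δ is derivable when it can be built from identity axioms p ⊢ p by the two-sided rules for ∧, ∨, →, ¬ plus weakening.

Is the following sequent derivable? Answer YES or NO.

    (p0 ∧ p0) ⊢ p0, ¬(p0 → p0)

Derivation (root first):
[∧L] (p0 ∧ p0) ⊢ p0, ¬(p0 → p0)
  [WL] p0, p0 ⊢ p0, ¬(p0 → p0)
    [¬R] p0 ⊢ p0, ¬(p0 → p0)
      [→L] p0, (p0 → p0) ⊢ p0
        [Ax] p0 ⊢ p0
        [Ax] p0 ⊢ p0

Result: YES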